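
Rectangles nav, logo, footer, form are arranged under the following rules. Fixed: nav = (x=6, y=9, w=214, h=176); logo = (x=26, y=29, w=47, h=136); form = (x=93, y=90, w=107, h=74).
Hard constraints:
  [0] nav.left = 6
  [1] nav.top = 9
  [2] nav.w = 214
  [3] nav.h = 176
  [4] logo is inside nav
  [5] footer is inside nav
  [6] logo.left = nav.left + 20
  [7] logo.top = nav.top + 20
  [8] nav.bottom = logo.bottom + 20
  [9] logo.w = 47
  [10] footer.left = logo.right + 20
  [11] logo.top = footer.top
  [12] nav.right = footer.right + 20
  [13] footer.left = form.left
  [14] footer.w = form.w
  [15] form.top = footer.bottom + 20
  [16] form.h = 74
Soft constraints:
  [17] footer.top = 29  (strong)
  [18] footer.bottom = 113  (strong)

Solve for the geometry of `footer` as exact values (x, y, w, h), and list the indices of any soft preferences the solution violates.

1. footer.x = 93  [footer.left = logo.right + 20]
2. footer.y = 29  [logo.top = footer.top]
3. footer.w = 107  [nav.right = footer.right + 20]
4. footer.h = 41  [form.top = footer.bottom + 20]

footer = (x=93, y=29, w=107, h=41)
violated soft preferences: 18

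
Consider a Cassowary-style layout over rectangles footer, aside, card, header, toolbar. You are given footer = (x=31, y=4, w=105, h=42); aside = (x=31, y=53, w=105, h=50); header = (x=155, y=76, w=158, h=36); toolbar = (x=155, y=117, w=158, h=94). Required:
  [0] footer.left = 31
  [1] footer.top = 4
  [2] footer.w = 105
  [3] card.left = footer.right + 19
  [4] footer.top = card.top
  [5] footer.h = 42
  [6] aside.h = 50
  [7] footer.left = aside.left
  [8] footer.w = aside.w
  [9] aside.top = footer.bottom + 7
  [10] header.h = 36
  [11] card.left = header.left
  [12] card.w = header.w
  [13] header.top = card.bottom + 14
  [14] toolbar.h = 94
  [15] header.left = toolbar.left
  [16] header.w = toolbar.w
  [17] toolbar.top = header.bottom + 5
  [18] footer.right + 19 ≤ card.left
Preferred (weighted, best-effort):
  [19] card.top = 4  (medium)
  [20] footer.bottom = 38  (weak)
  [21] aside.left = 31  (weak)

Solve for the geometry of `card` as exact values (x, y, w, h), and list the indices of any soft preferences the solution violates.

1. card.x = 155  [card.left = footer.right + 19]
2. card.y = 4  [footer.top = card.top]
3. card.w = 158  [card.w = header.w]
4. card.h = 58  [header.top = card.bottom + 14]

card = (x=155, y=4, w=158, h=58)
violated soft preferences: 20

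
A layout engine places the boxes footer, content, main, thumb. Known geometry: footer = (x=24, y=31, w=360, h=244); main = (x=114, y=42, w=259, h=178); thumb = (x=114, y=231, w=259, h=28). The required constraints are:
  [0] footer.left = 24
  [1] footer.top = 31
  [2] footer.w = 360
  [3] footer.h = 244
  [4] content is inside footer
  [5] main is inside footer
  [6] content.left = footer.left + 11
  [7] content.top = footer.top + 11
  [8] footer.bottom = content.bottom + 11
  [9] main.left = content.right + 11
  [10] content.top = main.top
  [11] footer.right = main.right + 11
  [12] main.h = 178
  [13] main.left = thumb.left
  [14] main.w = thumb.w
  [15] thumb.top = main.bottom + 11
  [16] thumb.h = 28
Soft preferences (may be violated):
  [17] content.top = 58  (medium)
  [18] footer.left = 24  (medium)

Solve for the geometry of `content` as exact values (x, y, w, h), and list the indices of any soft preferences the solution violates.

content = (x=35, y=42, w=68, h=222)
violated soft preferences: 17

1. content.x = 35  [content.left = footer.left + 11]
2. content.y = 42  [content.top = footer.top + 11]
3. content.h = 222  [footer.bottom = content.bottom + 11]
4. content.w = 68  [main.left = content.right + 11]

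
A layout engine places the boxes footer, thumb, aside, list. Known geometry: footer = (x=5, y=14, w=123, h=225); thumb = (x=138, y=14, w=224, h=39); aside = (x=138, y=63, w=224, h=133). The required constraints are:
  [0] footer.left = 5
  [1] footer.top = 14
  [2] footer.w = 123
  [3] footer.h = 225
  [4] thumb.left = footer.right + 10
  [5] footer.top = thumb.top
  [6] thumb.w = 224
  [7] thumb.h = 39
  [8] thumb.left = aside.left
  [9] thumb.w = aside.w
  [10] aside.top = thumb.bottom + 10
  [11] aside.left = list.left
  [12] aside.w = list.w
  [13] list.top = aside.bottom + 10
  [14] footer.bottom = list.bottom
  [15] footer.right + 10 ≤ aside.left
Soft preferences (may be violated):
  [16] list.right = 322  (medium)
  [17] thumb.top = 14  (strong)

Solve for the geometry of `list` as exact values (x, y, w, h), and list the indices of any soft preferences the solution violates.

list = (x=138, y=206, w=224, h=33)
violated soft preferences: 16

1. list.x = 138  [aside.left = list.left]
2. list.w = 224  [aside.w = list.w]
3. list.y = 206  [list.top = aside.bottom + 10]
4. list.h = 33  [footer.bottom = list.bottom]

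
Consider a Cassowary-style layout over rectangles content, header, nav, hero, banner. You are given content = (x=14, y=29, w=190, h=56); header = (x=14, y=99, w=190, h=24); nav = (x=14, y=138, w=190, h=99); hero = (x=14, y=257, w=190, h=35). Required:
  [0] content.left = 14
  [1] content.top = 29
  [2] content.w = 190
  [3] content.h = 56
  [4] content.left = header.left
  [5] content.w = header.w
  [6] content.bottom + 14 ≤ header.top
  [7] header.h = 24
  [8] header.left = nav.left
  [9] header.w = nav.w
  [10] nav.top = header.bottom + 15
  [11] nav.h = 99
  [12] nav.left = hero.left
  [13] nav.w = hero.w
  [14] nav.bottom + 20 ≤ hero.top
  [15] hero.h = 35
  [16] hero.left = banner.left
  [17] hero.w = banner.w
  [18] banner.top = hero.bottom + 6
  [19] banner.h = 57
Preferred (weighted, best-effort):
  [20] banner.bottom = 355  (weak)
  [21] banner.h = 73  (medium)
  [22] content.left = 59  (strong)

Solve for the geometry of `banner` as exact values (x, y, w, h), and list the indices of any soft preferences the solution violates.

1. banner.x = 14  [hero.left = banner.left]
2. banner.w = 190  [hero.w = banner.w]
3. banner.y = 298  [banner.top = hero.bottom + 6]
4. banner.h = 57  [banner.h = 57]

banner = (x=14, y=298, w=190, h=57)
violated soft preferences: 21, 22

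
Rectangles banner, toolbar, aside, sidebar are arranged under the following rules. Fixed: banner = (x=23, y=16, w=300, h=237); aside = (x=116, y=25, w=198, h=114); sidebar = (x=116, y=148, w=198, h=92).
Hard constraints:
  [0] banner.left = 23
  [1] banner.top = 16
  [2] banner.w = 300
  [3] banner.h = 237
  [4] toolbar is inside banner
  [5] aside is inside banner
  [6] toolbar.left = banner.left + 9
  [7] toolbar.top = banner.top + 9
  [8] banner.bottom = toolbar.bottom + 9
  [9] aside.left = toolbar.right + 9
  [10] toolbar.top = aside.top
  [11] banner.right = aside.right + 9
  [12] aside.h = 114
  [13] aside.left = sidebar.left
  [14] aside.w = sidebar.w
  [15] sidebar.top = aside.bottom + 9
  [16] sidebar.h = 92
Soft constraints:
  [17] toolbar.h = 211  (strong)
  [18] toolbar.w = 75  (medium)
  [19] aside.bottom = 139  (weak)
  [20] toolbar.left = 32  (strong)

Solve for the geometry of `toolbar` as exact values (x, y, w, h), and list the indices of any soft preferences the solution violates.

toolbar = (x=32, y=25, w=75, h=219)
violated soft preferences: 17

1. toolbar.x = 32  [toolbar.left = banner.left + 9]
2. toolbar.y = 25  [toolbar.top = banner.top + 9]
3. toolbar.h = 219  [banner.bottom = toolbar.bottom + 9]
4. toolbar.w = 75  [aside.left = toolbar.right + 9]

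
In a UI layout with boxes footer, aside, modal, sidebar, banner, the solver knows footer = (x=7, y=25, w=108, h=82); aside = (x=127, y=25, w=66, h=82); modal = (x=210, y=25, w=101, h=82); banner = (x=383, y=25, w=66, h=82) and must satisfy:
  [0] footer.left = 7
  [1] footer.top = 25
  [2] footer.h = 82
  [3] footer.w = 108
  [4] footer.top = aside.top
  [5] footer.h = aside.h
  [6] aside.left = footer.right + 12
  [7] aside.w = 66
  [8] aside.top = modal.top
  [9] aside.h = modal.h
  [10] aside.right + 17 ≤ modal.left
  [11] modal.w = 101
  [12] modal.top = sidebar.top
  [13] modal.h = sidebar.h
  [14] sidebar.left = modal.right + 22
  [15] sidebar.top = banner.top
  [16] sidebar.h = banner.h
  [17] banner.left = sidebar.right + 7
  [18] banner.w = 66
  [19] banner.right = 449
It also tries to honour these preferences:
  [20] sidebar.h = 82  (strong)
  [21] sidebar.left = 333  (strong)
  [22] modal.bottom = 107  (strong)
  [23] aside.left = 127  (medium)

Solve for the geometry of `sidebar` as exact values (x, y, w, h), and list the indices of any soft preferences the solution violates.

1. sidebar.y = 25  [modal.top = sidebar.top]
2. sidebar.h = 82  [modal.h = sidebar.h]
3. sidebar.x = 333  [sidebar.left = modal.right + 22]
4. sidebar.w = 43  [banner.left = sidebar.right + 7]

sidebar = (x=333, y=25, w=43, h=82)
violated soft preferences: none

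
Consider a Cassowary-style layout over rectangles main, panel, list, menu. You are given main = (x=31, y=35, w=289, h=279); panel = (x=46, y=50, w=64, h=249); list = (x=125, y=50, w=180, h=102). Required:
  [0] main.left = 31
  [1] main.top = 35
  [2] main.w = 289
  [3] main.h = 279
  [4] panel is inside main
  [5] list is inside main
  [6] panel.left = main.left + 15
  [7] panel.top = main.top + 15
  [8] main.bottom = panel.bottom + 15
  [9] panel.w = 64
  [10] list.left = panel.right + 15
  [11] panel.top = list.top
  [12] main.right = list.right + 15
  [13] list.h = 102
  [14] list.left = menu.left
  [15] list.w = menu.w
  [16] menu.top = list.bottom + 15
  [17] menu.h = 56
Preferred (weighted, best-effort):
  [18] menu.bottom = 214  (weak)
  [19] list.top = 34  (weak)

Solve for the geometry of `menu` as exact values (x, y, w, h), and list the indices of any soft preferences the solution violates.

1. menu.x = 125  [list.left = menu.left]
2. menu.w = 180  [list.w = menu.w]
3. menu.y = 167  [menu.top = list.bottom + 15]
4. menu.h = 56  [menu.h = 56]

menu = (x=125, y=167, w=180, h=56)
violated soft preferences: 18, 19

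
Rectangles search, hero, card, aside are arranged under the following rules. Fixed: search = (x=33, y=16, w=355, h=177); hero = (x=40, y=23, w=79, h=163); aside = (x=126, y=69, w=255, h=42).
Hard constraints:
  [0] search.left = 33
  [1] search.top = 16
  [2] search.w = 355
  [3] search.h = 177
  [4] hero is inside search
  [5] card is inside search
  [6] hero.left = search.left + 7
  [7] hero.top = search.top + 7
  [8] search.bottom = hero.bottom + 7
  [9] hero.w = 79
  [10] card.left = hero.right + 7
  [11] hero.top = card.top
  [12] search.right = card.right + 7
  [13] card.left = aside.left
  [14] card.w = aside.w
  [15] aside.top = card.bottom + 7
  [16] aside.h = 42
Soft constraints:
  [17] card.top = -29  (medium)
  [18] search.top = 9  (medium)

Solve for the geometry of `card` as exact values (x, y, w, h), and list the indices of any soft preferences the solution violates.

card = (x=126, y=23, w=255, h=39)
violated soft preferences: 17, 18

1. card.x = 126  [card.left = hero.right + 7]
2. card.y = 23  [hero.top = card.top]
3. card.w = 255  [search.right = card.right + 7]
4. card.h = 39  [aside.top = card.bottom + 7]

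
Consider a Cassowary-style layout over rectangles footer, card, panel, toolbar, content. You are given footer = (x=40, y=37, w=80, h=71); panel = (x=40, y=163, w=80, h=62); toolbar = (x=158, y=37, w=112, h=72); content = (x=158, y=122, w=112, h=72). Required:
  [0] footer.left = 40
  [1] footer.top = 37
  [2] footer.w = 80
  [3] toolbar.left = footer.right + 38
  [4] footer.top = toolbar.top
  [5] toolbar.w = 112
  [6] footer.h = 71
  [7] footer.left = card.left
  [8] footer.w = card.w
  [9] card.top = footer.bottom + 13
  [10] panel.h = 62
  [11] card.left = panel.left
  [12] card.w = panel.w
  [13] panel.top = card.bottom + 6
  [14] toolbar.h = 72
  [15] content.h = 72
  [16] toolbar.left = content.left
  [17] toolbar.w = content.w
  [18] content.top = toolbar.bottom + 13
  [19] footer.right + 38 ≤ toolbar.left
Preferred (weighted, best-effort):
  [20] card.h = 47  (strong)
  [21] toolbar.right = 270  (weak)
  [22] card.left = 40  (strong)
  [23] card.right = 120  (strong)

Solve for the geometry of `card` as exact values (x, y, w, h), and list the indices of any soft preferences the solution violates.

1. card.x = 40  [footer.left = card.left]
2. card.w = 80  [footer.w = card.w]
3. card.y = 121  [card.top = footer.bottom + 13]
4. card.h = 36  [panel.top = card.bottom + 6]

card = (x=40, y=121, w=80, h=36)
violated soft preferences: 20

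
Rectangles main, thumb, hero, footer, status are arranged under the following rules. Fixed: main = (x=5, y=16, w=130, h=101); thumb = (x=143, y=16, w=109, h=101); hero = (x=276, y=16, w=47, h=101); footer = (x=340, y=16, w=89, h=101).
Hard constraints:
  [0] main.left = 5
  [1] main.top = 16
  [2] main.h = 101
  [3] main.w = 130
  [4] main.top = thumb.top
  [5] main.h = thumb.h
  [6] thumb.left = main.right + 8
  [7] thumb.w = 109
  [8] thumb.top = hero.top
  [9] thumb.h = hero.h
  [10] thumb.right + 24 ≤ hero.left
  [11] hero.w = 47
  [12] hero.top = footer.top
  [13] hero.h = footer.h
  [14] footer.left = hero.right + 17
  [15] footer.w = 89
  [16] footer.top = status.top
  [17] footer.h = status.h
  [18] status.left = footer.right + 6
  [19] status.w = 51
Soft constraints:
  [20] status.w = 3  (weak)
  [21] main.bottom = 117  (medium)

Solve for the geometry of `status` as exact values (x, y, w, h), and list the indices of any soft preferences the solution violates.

status = (x=435, y=16, w=51, h=101)
violated soft preferences: 20

1. status.y = 16  [footer.top = status.top]
2. status.h = 101  [footer.h = status.h]
3. status.x = 435  [status.left = footer.right + 6]
4. status.w = 51  [status.w = 51]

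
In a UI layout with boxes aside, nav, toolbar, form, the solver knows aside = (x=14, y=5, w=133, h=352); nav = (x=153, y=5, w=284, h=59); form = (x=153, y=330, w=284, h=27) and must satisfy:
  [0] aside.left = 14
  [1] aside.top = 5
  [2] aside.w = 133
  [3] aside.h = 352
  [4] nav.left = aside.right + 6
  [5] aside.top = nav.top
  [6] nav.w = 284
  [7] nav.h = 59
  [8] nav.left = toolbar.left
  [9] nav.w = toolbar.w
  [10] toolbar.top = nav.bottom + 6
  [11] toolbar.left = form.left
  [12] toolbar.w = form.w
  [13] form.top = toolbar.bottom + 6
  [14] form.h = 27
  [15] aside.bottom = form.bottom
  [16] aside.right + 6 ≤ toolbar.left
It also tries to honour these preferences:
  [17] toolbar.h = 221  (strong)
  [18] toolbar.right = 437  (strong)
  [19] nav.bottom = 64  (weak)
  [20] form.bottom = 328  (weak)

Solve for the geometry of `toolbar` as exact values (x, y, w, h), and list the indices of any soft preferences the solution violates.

toolbar = (x=153, y=70, w=284, h=254)
violated soft preferences: 17, 20

1. toolbar.x = 153  [nav.left = toolbar.left]
2. toolbar.w = 284  [nav.w = toolbar.w]
3. toolbar.y = 70  [toolbar.top = nav.bottom + 6]
4. toolbar.h = 254  [form.top = toolbar.bottom + 6]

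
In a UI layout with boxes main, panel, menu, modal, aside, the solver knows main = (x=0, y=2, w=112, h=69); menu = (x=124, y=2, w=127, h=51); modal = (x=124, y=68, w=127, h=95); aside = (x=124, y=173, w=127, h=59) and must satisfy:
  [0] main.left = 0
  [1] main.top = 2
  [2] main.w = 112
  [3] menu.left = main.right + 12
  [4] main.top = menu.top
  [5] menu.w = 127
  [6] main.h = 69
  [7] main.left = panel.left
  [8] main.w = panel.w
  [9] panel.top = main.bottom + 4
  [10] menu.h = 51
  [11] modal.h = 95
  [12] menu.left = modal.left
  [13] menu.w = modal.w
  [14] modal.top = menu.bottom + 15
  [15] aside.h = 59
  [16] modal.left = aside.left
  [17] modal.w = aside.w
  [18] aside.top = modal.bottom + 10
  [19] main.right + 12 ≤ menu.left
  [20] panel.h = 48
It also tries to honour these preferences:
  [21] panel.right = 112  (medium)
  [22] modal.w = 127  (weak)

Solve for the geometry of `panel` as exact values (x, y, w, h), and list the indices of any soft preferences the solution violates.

panel = (x=0, y=75, w=112, h=48)
violated soft preferences: none

1. panel.x = 0  [main.left = panel.left]
2. panel.w = 112  [main.w = panel.w]
3. panel.y = 75  [panel.top = main.bottom + 4]
4. panel.h = 48  [panel.h = 48]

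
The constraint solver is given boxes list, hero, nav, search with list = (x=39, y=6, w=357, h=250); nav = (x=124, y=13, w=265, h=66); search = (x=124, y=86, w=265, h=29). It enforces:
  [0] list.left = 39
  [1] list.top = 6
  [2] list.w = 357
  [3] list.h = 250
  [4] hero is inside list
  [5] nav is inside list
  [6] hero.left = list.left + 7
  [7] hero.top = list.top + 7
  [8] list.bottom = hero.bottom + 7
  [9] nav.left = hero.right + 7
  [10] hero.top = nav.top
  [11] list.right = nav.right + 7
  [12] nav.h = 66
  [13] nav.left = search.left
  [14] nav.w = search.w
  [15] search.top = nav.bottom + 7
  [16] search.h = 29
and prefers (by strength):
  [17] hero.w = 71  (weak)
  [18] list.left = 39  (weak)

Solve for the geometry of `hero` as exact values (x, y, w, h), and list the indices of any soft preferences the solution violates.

1. hero.x = 46  [hero.left = list.left + 7]
2. hero.y = 13  [hero.top = list.top + 7]
3. hero.h = 236  [list.bottom = hero.bottom + 7]
4. hero.w = 71  [nav.left = hero.right + 7]

hero = (x=46, y=13, w=71, h=236)
violated soft preferences: none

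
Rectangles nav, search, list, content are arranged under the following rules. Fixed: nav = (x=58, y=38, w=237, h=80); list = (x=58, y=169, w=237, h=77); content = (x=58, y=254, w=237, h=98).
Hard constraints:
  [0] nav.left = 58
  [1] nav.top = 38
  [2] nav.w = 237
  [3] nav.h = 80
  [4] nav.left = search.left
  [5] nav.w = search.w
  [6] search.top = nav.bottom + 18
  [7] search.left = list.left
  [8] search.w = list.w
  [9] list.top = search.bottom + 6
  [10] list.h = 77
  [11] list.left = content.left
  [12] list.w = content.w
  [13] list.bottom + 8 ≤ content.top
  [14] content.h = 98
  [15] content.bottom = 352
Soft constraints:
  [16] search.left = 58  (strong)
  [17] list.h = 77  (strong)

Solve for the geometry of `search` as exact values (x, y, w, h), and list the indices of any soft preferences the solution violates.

search = (x=58, y=136, w=237, h=27)
violated soft preferences: none

1. search.x = 58  [nav.left = search.left]
2. search.w = 237  [nav.w = search.w]
3. search.y = 136  [search.top = nav.bottom + 18]
4. search.h = 27  [list.top = search.bottom + 6]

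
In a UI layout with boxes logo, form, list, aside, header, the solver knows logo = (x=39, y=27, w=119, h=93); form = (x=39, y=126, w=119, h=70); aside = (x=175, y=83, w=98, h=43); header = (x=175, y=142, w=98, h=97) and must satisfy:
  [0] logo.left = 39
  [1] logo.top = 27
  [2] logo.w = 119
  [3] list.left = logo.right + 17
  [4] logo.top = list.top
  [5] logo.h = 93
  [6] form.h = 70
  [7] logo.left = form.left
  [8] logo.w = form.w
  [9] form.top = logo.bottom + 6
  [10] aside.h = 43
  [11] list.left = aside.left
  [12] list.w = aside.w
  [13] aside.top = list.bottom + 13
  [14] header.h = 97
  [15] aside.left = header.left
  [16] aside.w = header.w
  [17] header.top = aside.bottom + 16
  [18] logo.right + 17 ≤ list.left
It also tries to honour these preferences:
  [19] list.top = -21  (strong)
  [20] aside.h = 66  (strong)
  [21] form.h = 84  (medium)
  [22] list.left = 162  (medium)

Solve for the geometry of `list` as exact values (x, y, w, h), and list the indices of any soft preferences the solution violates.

list = (x=175, y=27, w=98, h=43)
violated soft preferences: 19, 20, 21, 22

1. list.x = 175  [list.left = logo.right + 17]
2. list.y = 27  [logo.top = list.top]
3. list.w = 98  [list.w = aside.w]
4. list.h = 43  [aside.top = list.bottom + 13]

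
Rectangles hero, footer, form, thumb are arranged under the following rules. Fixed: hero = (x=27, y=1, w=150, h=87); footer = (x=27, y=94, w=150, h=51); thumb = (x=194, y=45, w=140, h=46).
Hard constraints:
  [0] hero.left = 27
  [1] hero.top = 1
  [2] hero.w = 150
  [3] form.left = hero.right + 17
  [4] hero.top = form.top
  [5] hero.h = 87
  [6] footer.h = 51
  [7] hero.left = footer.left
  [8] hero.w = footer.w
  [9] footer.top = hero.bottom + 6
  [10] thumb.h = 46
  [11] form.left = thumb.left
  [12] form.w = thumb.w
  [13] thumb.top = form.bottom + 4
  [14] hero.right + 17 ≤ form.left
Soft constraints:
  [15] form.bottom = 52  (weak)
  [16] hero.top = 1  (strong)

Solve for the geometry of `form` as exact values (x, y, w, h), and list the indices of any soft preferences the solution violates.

1. form.x = 194  [form.left = hero.right + 17]
2. form.y = 1  [hero.top = form.top]
3. form.w = 140  [form.w = thumb.w]
4. form.h = 40  [thumb.top = form.bottom + 4]

form = (x=194, y=1, w=140, h=40)
violated soft preferences: 15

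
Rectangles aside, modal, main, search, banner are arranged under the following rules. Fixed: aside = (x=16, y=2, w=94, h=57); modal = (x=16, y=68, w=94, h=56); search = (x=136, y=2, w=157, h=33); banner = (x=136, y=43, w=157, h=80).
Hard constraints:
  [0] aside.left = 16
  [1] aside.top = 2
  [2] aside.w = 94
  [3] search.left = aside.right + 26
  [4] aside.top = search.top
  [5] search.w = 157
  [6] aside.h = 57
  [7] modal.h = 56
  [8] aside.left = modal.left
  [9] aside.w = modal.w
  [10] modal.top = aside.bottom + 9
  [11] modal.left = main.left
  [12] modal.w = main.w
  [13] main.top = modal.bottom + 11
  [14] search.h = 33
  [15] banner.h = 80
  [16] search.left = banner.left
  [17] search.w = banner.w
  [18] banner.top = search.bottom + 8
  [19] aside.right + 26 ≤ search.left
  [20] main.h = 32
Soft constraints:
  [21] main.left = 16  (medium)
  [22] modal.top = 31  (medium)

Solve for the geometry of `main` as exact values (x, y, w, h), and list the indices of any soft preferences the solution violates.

1. main.x = 16  [modal.left = main.left]
2. main.w = 94  [modal.w = main.w]
3. main.y = 135  [main.top = modal.bottom + 11]
4. main.h = 32  [main.h = 32]

main = (x=16, y=135, w=94, h=32)
violated soft preferences: 22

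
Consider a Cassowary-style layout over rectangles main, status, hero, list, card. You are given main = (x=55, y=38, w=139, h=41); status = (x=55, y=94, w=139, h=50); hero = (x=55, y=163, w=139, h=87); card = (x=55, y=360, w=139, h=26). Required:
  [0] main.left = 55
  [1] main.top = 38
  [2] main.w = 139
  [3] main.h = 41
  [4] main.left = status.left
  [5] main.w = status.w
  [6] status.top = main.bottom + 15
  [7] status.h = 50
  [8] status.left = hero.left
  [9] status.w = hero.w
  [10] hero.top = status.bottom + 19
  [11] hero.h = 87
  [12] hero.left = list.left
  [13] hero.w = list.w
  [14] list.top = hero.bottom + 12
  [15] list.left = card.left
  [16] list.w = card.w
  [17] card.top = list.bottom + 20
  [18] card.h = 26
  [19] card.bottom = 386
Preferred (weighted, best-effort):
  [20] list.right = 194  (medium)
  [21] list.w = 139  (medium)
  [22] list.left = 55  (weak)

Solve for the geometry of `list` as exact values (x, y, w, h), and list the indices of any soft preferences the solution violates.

1. list.x = 55  [hero.left = list.left]
2. list.w = 139  [hero.w = list.w]
3. list.y = 262  [list.top = hero.bottom + 12]
4. list.h = 78  [card.top = list.bottom + 20]

list = (x=55, y=262, w=139, h=78)
violated soft preferences: none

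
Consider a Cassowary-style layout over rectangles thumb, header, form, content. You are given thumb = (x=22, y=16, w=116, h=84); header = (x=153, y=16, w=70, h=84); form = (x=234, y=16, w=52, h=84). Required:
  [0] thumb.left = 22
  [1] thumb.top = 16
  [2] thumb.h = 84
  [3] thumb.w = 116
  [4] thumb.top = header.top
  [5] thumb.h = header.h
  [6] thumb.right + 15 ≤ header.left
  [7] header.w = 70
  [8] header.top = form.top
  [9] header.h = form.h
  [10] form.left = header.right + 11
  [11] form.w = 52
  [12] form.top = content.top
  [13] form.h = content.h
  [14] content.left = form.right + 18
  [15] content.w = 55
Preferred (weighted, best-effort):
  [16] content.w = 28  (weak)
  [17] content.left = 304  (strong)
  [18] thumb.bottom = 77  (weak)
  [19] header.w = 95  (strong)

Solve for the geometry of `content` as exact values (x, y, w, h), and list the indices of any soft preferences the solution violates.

content = (x=304, y=16, w=55, h=84)
violated soft preferences: 16, 18, 19

1. content.y = 16  [form.top = content.top]
2. content.h = 84  [form.h = content.h]
3. content.x = 304  [content.left = form.right + 18]
4. content.w = 55  [content.w = 55]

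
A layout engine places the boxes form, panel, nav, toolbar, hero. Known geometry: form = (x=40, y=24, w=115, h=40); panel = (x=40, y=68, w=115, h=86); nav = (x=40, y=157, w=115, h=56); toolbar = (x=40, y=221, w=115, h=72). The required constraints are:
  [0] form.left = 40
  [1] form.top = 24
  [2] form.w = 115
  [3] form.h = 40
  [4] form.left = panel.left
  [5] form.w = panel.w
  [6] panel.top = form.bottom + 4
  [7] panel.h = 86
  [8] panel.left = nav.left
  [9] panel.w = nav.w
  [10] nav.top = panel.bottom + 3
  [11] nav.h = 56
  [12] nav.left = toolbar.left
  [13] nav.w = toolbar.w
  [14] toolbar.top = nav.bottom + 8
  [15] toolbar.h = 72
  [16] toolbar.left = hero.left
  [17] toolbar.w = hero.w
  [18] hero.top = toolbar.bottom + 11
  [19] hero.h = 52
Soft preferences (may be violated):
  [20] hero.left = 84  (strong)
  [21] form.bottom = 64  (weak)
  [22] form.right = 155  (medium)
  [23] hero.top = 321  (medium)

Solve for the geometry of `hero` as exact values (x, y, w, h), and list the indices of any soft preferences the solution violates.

hero = (x=40, y=304, w=115, h=52)
violated soft preferences: 20, 23

1. hero.x = 40  [toolbar.left = hero.left]
2. hero.w = 115  [toolbar.w = hero.w]
3. hero.y = 304  [hero.top = toolbar.bottom + 11]
4. hero.h = 52  [hero.h = 52]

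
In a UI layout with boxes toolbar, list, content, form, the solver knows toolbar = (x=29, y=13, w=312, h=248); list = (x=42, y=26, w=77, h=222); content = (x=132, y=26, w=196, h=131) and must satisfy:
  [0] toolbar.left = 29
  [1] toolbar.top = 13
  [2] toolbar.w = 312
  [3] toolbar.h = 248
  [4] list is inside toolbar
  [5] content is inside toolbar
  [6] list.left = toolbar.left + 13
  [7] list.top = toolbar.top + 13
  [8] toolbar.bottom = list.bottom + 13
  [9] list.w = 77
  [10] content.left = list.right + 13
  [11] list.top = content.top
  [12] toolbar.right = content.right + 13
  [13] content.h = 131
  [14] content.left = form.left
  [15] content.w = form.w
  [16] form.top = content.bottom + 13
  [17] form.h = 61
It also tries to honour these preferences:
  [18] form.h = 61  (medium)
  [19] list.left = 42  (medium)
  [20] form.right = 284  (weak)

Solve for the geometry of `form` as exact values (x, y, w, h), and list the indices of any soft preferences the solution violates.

form = (x=132, y=170, w=196, h=61)
violated soft preferences: 20

1. form.x = 132  [content.left = form.left]
2. form.w = 196  [content.w = form.w]
3. form.y = 170  [form.top = content.bottom + 13]
4. form.h = 61  [form.h = 61]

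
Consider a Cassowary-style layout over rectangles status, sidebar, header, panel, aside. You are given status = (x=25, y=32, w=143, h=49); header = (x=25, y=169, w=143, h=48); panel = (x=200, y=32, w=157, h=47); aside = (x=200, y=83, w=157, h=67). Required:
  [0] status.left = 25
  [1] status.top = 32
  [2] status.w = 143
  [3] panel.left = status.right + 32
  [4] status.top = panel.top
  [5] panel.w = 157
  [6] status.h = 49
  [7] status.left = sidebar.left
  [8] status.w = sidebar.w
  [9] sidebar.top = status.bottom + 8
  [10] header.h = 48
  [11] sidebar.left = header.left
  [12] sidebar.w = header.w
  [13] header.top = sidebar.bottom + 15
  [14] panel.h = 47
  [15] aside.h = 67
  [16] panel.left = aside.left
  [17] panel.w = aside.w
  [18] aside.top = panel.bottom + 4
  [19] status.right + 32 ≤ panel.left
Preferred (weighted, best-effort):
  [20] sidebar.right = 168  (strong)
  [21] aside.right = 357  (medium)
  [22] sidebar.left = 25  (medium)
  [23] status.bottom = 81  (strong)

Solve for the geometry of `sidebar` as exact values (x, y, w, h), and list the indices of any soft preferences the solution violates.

1. sidebar.x = 25  [status.left = sidebar.left]
2. sidebar.w = 143  [status.w = sidebar.w]
3. sidebar.y = 89  [sidebar.top = status.bottom + 8]
4. sidebar.h = 65  [header.top = sidebar.bottom + 15]

sidebar = (x=25, y=89, w=143, h=65)
violated soft preferences: none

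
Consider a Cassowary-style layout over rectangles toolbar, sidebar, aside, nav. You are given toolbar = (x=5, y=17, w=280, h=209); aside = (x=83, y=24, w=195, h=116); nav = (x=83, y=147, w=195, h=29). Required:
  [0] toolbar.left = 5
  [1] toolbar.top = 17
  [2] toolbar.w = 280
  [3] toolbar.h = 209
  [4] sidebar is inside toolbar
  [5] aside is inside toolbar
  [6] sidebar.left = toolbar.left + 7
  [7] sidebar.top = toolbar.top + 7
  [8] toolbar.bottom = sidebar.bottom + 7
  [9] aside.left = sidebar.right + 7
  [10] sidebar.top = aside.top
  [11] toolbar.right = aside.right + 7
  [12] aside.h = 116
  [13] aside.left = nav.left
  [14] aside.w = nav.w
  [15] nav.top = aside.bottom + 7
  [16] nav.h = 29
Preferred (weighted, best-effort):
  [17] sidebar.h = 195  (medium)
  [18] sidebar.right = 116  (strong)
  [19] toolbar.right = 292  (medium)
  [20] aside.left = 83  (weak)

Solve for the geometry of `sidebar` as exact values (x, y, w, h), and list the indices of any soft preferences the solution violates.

sidebar = (x=12, y=24, w=64, h=195)
violated soft preferences: 18, 19

1. sidebar.x = 12  [sidebar.left = toolbar.left + 7]
2. sidebar.y = 24  [sidebar.top = toolbar.top + 7]
3. sidebar.h = 195  [toolbar.bottom = sidebar.bottom + 7]
4. sidebar.w = 64  [aside.left = sidebar.right + 7]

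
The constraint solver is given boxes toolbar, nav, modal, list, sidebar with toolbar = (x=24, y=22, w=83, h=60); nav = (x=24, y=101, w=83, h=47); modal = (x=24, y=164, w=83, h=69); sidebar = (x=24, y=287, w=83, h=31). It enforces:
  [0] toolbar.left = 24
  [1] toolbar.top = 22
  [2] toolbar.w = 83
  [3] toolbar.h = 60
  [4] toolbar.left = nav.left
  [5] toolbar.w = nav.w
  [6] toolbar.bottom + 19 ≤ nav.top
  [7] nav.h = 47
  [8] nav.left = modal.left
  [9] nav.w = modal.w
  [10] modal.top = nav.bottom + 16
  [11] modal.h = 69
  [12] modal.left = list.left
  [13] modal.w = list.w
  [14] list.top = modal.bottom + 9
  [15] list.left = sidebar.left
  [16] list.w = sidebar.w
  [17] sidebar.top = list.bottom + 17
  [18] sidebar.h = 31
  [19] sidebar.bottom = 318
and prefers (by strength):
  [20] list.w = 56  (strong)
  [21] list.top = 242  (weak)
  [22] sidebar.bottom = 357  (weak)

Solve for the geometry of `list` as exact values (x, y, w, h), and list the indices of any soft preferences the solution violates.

1. list.x = 24  [modal.left = list.left]
2. list.w = 83  [modal.w = list.w]
3. list.y = 242  [list.top = modal.bottom + 9]
4. list.h = 28  [sidebar.top = list.bottom + 17]

list = (x=24, y=242, w=83, h=28)
violated soft preferences: 20, 22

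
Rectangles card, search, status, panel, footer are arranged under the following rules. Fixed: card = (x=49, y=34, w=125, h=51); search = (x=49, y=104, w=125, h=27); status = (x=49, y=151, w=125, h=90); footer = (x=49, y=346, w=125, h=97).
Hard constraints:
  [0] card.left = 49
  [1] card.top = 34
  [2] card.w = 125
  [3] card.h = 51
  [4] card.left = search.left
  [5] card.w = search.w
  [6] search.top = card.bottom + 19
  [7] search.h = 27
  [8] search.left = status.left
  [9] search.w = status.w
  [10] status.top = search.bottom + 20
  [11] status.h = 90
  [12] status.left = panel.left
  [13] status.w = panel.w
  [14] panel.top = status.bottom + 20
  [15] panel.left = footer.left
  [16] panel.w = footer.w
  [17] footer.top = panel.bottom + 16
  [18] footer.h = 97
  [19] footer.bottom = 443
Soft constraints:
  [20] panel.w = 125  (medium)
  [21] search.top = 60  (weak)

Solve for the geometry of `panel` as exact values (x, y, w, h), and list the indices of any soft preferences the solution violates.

1. panel.x = 49  [status.left = panel.left]
2. panel.w = 125  [status.w = panel.w]
3. panel.y = 261  [panel.top = status.bottom + 20]
4. panel.h = 69  [footer.top = panel.bottom + 16]

panel = (x=49, y=261, w=125, h=69)
violated soft preferences: 21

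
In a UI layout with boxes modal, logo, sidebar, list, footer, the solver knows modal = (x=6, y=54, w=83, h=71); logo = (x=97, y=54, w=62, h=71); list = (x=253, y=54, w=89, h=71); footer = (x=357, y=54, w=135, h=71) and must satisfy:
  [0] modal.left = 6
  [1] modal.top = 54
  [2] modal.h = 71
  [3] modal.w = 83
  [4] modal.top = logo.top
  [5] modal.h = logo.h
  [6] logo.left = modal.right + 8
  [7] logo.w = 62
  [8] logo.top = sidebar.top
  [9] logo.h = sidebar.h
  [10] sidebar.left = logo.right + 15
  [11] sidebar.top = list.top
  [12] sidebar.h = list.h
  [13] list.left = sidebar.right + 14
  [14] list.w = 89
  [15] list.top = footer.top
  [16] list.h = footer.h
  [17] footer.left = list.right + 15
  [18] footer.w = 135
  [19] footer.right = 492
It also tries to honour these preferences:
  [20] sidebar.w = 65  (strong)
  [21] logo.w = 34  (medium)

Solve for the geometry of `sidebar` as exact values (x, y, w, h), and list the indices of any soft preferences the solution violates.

1. sidebar.y = 54  [logo.top = sidebar.top]
2. sidebar.h = 71  [logo.h = sidebar.h]
3. sidebar.x = 174  [sidebar.left = logo.right + 15]
4. sidebar.w = 65  [list.left = sidebar.right + 14]

sidebar = (x=174, y=54, w=65, h=71)
violated soft preferences: 21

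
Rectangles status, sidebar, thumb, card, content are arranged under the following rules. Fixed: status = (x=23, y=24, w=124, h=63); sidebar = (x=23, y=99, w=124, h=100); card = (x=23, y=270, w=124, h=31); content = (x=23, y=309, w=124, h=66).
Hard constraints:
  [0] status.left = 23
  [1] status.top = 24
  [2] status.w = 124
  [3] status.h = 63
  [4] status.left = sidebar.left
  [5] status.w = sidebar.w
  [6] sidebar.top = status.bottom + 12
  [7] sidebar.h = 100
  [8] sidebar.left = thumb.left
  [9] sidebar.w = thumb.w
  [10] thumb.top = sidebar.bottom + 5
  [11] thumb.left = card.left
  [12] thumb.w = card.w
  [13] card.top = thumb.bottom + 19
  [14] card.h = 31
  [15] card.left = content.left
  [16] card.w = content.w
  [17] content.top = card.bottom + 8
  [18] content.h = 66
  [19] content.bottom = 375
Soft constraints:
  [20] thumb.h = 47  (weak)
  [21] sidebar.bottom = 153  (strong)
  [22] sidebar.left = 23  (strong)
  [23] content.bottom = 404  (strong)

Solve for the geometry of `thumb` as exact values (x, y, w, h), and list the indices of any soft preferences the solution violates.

thumb = (x=23, y=204, w=124, h=47)
violated soft preferences: 21, 23

1. thumb.x = 23  [sidebar.left = thumb.left]
2. thumb.w = 124  [sidebar.w = thumb.w]
3. thumb.y = 204  [thumb.top = sidebar.bottom + 5]
4. thumb.h = 47  [card.top = thumb.bottom + 19]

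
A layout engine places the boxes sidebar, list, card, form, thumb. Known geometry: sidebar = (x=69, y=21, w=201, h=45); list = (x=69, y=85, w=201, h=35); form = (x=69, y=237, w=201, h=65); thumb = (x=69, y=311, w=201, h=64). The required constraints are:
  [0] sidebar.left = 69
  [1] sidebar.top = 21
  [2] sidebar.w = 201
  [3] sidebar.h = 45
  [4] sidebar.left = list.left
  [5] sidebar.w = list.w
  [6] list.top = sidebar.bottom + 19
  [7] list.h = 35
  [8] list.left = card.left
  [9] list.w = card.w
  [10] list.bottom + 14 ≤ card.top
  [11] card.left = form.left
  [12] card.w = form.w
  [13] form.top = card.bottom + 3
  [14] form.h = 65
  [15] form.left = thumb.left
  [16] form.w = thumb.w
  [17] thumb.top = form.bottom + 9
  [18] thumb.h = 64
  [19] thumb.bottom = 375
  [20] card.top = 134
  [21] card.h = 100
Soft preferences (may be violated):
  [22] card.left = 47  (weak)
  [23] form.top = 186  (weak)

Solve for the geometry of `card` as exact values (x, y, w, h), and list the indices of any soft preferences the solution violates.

card = (x=69, y=134, w=201, h=100)
violated soft preferences: 22, 23

1. card.x = 69  [list.left = card.left]
2. card.w = 201  [list.w = card.w]
3. card.y = 134  [card.top = 134]
4. card.h = 100  [card.h = 100]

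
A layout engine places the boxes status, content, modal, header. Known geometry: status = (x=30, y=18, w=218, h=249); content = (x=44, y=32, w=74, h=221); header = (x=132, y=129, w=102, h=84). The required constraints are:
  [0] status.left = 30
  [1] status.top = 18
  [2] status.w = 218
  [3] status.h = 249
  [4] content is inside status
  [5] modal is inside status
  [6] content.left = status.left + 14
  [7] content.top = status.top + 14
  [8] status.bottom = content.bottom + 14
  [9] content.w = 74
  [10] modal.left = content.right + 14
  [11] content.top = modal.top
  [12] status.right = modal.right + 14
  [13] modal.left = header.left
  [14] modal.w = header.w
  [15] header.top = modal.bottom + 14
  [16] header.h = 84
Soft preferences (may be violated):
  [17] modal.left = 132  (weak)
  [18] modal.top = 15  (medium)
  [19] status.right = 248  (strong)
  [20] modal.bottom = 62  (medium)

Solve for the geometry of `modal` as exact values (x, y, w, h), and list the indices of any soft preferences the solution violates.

modal = (x=132, y=32, w=102, h=83)
violated soft preferences: 18, 20

1. modal.x = 132  [modal.left = content.right + 14]
2. modal.y = 32  [content.top = modal.top]
3. modal.w = 102  [status.right = modal.right + 14]
4. modal.h = 83  [header.top = modal.bottom + 14]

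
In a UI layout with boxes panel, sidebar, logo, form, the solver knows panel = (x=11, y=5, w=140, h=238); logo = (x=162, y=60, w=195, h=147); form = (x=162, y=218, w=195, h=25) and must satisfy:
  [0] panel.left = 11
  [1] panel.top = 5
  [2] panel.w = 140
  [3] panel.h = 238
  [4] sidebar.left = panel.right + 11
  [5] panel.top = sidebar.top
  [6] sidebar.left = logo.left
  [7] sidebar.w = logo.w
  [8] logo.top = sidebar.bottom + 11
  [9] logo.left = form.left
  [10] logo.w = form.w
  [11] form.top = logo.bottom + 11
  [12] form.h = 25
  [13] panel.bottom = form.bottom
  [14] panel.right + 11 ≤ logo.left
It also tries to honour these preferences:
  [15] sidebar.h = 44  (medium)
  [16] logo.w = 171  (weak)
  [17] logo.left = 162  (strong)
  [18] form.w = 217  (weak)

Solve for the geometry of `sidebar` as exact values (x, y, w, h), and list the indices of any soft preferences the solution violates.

1. sidebar.x = 162  [sidebar.left = panel.right + 11]
2. sidebar.y = 5  [panel.top = sidebar.top]
3. sidebar.w = 195  [sidebar.w = logo.w]
4. sidebar.h = 44  [logo.top = sidebar.bottom + 11]

sidebar = (x=162, y=5, w=195, h=44)
violated soft preferences: 16, 18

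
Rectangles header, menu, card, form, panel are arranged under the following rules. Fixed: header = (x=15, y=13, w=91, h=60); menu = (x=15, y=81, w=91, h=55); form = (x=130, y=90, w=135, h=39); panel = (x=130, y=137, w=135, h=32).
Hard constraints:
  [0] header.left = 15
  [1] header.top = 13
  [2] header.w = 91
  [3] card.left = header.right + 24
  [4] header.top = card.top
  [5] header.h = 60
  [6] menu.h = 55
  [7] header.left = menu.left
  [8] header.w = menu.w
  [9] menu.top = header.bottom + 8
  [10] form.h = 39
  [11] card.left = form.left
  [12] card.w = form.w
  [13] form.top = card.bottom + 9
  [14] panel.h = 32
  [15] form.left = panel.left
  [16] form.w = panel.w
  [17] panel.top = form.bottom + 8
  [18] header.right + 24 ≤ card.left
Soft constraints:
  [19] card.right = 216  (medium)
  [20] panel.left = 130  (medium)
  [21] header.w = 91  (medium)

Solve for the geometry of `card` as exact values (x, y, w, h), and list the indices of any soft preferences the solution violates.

card = (x=130, y=13, w=135, h=68)
violated soft preferences: 19

1. card.x = 130  [card.left = header.right + 24]
2. card.y = 13  [header.top = card.top]
3. card.w = 135  [card.w = form.w]
4. card.h = 68  [form.top = card.bottom + 9]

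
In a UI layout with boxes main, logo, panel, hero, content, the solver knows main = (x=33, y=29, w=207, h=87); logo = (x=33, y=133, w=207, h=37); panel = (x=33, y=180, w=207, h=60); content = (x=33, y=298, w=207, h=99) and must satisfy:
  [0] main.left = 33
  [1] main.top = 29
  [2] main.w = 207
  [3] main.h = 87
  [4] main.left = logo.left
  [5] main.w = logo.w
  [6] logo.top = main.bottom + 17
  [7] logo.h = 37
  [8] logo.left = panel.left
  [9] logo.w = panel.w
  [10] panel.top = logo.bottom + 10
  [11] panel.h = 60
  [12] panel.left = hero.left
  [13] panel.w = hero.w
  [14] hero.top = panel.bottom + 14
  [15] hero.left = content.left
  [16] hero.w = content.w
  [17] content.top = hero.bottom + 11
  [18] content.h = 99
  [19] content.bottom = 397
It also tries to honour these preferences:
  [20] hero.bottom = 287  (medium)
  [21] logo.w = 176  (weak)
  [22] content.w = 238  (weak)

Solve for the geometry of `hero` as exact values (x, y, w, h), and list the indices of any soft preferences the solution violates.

1. hero.x = 33  [panel.left = hero.left]
2. hero.w = 207  [panel.w = hero.w]
3. hero.y = 254  [hero.top = panel.bottom + 14]
4. hero.h = 33  [content.top = hero.bottom + 11]

hero = (x=33, y=254, w=207, h=33)
violated soft preferences: 21, 22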